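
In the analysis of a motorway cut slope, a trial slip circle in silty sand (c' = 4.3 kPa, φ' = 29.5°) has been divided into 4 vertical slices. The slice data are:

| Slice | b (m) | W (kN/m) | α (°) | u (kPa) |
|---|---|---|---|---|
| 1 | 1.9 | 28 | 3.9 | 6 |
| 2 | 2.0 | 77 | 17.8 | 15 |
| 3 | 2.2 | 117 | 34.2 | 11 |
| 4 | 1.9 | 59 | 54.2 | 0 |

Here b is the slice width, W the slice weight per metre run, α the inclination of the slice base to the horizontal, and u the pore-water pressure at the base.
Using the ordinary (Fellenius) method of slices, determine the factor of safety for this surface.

Ordinary method of slices: FS = Σ[c'·Δl_i + (W_i cosα_i − u_i·Δl_i)·tanφ'] / Σ W_i sinα_i, with Δl_i = b_i / cosα_i.
Slice 1: Δl = 1.9/cos3.9° = 1.904 m; N'_1 = 28·cos3.9° − 6·1.904 = 16.5; c'Δl = 8.19; W sinα = 1.9
Slice 2: Δl = 2.0/cos17.8° = 2.101 m; N'_2 = 77·cos17.8° − 15·2.101 = 41.8; c'Δl = 9.03; W sinα = 23.5
Slice 3: Δl = 2.2/cos34.2° = 2.660 m; N'_3 = 117·cos34.2° − 11·2.660 = 67.5; c'Δl = 11.44; W sinα = 65.8
Slice 4: Δl = 1.9/cos54.2° = 3.248 m; N'_4 = 59·cos54.2° − 0·3.248 = 34.5; c'Δl = 13.97; W sinα = 47.9
Σc'Δl = 42.6 kN/m; ΣN' = 160.3 kN/m; ΣW sinα = 139.1 kN/m
Resisting = 42.6 + 160.3·tan29.5° = 42.6 + 90.7 = 133.3 kN/m
FS = 133.3 / 139.1 = 0.959

FS = 0.96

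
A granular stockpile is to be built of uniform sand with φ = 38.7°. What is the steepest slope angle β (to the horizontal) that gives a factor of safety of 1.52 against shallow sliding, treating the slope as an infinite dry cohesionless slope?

β = 27.8°

For an infinite dry cohesionless slope FS = tanφ/tanβ, so tanβ = tanφ / FS.
tanβ = tan38.7° / 1.52 = 0.8012 / 1.52 = 0.5271
β = arctan(0.5271) = 27.79°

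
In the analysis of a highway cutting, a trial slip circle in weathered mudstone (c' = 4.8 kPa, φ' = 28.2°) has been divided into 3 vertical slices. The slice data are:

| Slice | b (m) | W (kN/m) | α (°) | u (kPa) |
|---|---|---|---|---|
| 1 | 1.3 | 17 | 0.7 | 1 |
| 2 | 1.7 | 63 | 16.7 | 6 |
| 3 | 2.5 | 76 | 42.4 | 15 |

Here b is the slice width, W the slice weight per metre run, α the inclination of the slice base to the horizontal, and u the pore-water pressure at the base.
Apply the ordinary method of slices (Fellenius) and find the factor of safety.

FS = 0.99

Ordinary method of slices: FS = Σ[c'·Δl_i + (W_i cosα_i − u_i·Δl_i)·tanφ'] / Σ W_i sinα_i, with Δl_i = b_i / cosα_i.
Slice 1: Δl = 1.3/cos0.7° = 1.300 m; N'_1 = 17·cos0.7° − 1·1.300 = 15.7; c'Δl = 6.24; W sinα = 0.2
Slice 2: Δl = 1.7/cos16.7° = 1.775 m; N'_2 = 63·cos16.7° − 6·1.775 = 49.7; c'Δl = 8.52; W sinα = 18.1
Slice 3: Δl = 2.5/cos42.4° = 3.385 m; N'_3 = 76·cos42.4° − 15·3.385 = 5.3; c'Δl = 16.25; W sinα = 51.2
Σc'Δl = 31.0 kN/m; ΣN' = 70.7 kN/m; ΣW sinα = 69.6 kN/m
Resisting = 31.0 + 70.7·tan28.2° = 31.0 + 37.9 = 68.9 kN/m
FS = 68.9 / 69.6 = 0.991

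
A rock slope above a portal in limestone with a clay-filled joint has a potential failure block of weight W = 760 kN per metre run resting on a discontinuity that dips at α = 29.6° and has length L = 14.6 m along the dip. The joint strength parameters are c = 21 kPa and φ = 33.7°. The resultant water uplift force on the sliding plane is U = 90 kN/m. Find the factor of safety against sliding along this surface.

Resolving the block weight along and normal to the plane and applying the Mohr–Coulomb strength on the joint:
N' = W cosα − U = 760·cos29.6° − 90 = 570.8 kN/m
Driving force T = W sinα = 760·sin29.6° = 375.4 kN/m
Resisting force R = c·L + N'·tanφ = 21·14.6 + 570.8·tan33.7° = 306.6 + 380.7 = 687.3 kN/m
FS = R / T = 687.3 / 375.4 = 1.831

FS = 1.83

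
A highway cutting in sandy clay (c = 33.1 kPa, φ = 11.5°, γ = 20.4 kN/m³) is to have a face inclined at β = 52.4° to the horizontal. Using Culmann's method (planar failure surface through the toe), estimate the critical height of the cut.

Culmann's analysis gives the critical failure plane at α_cr = (β + φ)/2 = (52.4 + 11.5)/2 = 31.9°, and the critical height
H_c = (4c/γ) · sinβ cosφ / [1 − cos(β − φ)]
    = (4·33.1/20.4) · sin52.4°·cos11.5° / [1 − cos(40.9°)]
    = 6.490 · 0.7923·0.9799 / [1 − 0.7559]
    = 6.490 · 0.7764 / 0.2441
    = 20.64 m

H_c = 20.64 m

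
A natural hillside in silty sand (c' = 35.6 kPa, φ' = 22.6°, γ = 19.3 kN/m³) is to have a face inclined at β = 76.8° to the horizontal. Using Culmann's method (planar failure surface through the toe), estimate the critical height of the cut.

Culmann's analysis gives the critical failure plane at α_cr = (β + φ')/2 = (76.8 + 22.6)/2 = 49.7°, and the critical height
H_c = (4c'/γ) · sinβ cosφ' / [1 − cos(β − φ')]
    = (4·35.6/19.3) · sin76.8°·cos22.6° / [1 − cos(54.2°)]
    = 7.378 · 0.9736·0.9232 / [1 − 0.5850]
    = 7.378 · 0.8988 / 0.4150
    = 15.98 m

H_c = 15.98 m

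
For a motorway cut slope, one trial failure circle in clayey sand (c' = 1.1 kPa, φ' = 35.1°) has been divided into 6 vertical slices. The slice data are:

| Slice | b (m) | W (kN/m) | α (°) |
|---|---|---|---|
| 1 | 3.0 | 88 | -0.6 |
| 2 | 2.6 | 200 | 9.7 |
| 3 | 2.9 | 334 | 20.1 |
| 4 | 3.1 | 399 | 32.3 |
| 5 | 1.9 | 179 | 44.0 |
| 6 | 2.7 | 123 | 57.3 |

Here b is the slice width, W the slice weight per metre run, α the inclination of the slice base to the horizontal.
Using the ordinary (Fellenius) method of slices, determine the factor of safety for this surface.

FS = 1.39

Ordinary method of slices: FS = Σ[c'·Δl_i + (W_i cosα_i)·tanφ'] / Σ W_i sinα_i, with Δl_i = b_i / cosα_i.
Slice 1: Δl = 3.0/cos(-0.6°) = 3.000 m; N'_1 = 88·cos(-0.6°) = 88.0; c'Δl = 3.30; W sinα = -0.9
Slice 2: Δl = 2.6/cos9.7° = 2.638 m; N'_2 = 200·cos9.7° = 197.1; c'Δl = 2.90; W sinα = 33.7
Slice 3: Δl = 2.9/cos20.1° = 3.088 m; N'_3 = 334·cos20.1° = 313.7; c'Δl = 3.40; W sinα = 114.8
Slice 4: Δl = 3.1/cos32.3° = 3.668 m; N'_4 = 399·cos32.3° = 337.3; c'Δl = 4.03; W sinα = 213.2
Slice 5: Δl = 1.9/cos44.0° = 2.641 m; N'_5 = 179·cos44.0° = 128.8; c'Δl = 2.91; W sinα = 124.3
Slice 6: Δl = 2.7/cos57.3° = 4.998 m; N'_6 = 123·cos57.3° = 66.4; c'Δl = 5.50; W sinα = 103.5
Σc'Δl = 22.0 kN/m; ΣN' = 1131.3 kN/m; ΣW sinα = 588.6 kN/m
Resisting = 22.0 + 1131.3·tan35.1° = 22.0 + 795.1 = 817.1 kN/m
FS = 817.1 / 588.6 = 1.388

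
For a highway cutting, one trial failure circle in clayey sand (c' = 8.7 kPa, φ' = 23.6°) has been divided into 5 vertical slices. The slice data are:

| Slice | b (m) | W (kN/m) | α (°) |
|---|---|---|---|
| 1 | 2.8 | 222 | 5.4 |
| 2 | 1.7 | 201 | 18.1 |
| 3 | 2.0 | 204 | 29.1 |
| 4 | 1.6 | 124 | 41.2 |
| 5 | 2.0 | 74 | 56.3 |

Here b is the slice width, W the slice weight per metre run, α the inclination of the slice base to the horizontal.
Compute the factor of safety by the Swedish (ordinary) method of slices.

FS = 1.31

Ordinary method of slices: FS = Σ[c'·Δl_i + (W_i cosα_i)·tanφ'] / Σ W_i sinα_i, with Δl_i = b_i / cosα_i.
Slice 1: Δl = 2.8/cos5.4° = 2.812 m; N'_1 = 222·cos5.4° = 221.0; c'Δl = 24.47; W sinα = 20.9
Slice 2: Δl = 1.7/cos18.1° = 1.789 m; N'_2 = 201·cos18.1° = 191.1; c'Δl = 15.56; W sinα = 62.4
Slice 3: Δl = 2.0/cos29.1° = 2.289 m; N'_3 = 204·cos29.1° = 178.2; c'Δl = 19.91; W sinα = 99.2
Slice 4: Δl = 1.6/cos41.2° = 2.126 m; N'_4 = 124·cos41.2° = 93.3; c'Δl = 18.50; W sinα = 81.7
Slice 5: Δl = 2.0/cos56.3° = 3.605 m; N'_5 = 74·cos56.3° = 41.1; c'Δl = 31.36; W sinα = 61.6
Σc'Δl = 109.8 kN/m; ΣN' = 724.7 kN/m; ΣW sinα = 325.8 kN/m
Resisting = 109.8 + 724.7·tan23.6° = 109.8 + 316.6 = 426.4 kN/m
FS = 426.4 / 325.8 = 1.309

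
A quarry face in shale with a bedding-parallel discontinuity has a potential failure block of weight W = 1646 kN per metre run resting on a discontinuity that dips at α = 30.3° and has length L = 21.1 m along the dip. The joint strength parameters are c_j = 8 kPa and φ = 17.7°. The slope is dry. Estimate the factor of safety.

FS = 0.75

Resolving the block weight along and normal to the plane and applying the Mohr–Coulomb strength on the joint:
N' = W cosα = 1646·cos30.3° = 1421.1 kN/m
Driving force T = W sinα = 1646·sin30.3° = 830.5 kN/m
Resisting force R = c_j·L + N'·tanφ = 8·21.1 + 1421.1·tan17.7° = 168.8 + 453.5 = 622.3 kN/m
FS = R / T = 622.3 / 830.5 = 0.749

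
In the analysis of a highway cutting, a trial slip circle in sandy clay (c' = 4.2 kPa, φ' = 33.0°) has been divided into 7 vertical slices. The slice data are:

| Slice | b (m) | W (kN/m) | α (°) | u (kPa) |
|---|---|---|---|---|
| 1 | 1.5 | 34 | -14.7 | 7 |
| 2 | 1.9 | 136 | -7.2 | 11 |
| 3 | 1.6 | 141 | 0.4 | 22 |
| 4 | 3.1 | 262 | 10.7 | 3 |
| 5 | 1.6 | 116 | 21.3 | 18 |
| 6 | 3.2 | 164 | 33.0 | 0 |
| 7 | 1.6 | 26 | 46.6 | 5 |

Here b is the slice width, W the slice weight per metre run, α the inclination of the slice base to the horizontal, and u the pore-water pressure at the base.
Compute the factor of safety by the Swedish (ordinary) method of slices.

Ordinary method of slices: FS = Σ[c'·Δl_i + (W_i cosα_i − u_i·Δl_i)·tanφ'] / Σ W_i sinα_i, with Δl_i = b_i / cosα_i.
Slice 1: Δl = 1.5/cos(-14.7°) = 1.551 m; N'_1 = 34·cos(-14.7°) − 7·1.551 = 22.0; c'Δl = 6.51; W sinα = -8.6
Slice 2: Δl = 1.9/cos(-7.2°) = 1.915 m; N'_2 = 136·cos(-7.2°) − 11·1.915 = 113.9; c'Δl = 8.04; W sinα = -17.0
Slice 3: Δl = 1.6/cos0.4° = 1.600 m; N'_3 = 141·cos0.4° − 22·1.600 = 105.8; c'Δl = 6.72; W sinα = 1.0
Slice 4: Δl = 3.1/cos10.7° = 3.155 m; N'_4 = 262·cos10.7° − 3·3.155 = 248.0; c'Δl = 13.25; W sinα = 48.6
Slice 5: Δl = 1.6/cos21.3° = 1.717 m; N'_5 = 116·cos21.3° − 18·1.717 = 77.2; c'Δl = 7.21; W sinα = 42.1
Slice 6: Δl = 3.2/cos33.0° = 3.816 m; N'_6 = 164·cos33.0° − 0·3.816 = 137.5; c'Δl = 16.03; W sinα = 89.3
Slice 7: Δl = 1.6/cos46.6° = 2.329 m; N'_7 = 26·cos46.6° − 5·2.329 = 6.2; c'Δl = 9.78; W sinα = 18.9
Σc'Δl = 67.5 kN/m; ΣN' = 710.6 kN/m; ΣW sinα = 174.3 kN/m
Resisting = 67.5 + 710.6·tan33.0° = 67.5 + 461.5 = 529.0 kN/m
FS = 529.0 / 174.3 = 3.035

FS = 3.03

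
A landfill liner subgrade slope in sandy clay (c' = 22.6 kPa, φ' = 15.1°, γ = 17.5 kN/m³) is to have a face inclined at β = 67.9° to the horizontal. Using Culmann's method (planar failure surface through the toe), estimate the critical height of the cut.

Culmann's analysis gives the critical failure plane at α_cr = (β + φ')/2 = (67.9 + 15.1)/2 = 41.5°, and the critical height
H_c = (4c'/γ) · sinβ cosφ' / [1 − cos(β − φ')]
    = (4·22.6/17.5) · sin67.9°·cos15.1° / [1 − cos(52.8°)]
    = 5.166 · 0.9265·0.9655 / [1 − 0.6046]
    = 5.166 · 0.8945 / 0.3954
    = 11.69 m

H_c = 11.69 m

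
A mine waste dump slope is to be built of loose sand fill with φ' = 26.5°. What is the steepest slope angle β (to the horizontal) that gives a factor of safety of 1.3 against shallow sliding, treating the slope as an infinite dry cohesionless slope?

β = 21.0°

For an infinite dry cohesionless slope FS = tanφ'/tanβ, so tanβ = tanφ' / FS.
tanβ = tan26.5° / 1.3 = 0.4986 / 1.3 = 0.3835
β = arctan(0.3835) = 20.98°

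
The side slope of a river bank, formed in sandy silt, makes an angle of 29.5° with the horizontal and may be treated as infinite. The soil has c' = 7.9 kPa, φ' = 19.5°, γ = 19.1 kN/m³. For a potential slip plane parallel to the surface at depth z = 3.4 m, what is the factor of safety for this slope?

For an infinite slope with a slip plane parallel to the surface (no pore pressure): FS = [c' + γz cos²β tanφ'] / [γz sinβ cosβ].
γz = 19.1·3.4 = 64.94 kN/m²
Numerator = 7.9 + 64.94·cos²29.5°·tan19.5° = 7.9 + 64.94·0.7575·0.3541 = 25.320 kPa
Denominator = 64.94·sin29.5°·cos29.5° = 64.94·0.4924·0.8704 = 27.832 kPa
FS = 25.320 / 27.832 = 0.910

FS = 0.91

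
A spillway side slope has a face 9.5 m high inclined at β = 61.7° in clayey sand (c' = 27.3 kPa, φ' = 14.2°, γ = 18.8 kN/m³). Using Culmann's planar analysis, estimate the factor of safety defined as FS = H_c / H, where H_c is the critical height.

H_c = (4c'/γ) · sinβ cosφ' / [1 − cos(β − φ')]
    = (4·27.3/18.8) · sin61.7°·cos14.2° / [1 − cos47.5°]
    = 5.809 · 0.8536 / 0.3244 = 15.28 m
FS = H_c / H = 15.28 / 9.5 = 1.609

FS = 1.61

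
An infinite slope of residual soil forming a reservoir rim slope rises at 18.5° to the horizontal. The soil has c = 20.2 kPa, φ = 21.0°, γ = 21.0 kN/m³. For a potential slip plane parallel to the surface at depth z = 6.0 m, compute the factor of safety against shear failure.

FS = 1.68

For an infinite slope with a slip plane parallel to the surface (no pore pressure): FS = [c + γz cos²β tanφ] / [γz sinβ cosβ].
γz = 21.0·6.0 = 126.00 kN/m²
Numerator = 20.2 + 126.00·cos²18.5°·tan21.0° = 20.2 + 126.00·0.8993·0.3839 = 63.697 kPa
Denominator = 126.00·sin18.5°·cos18.5° = 126.00·0.3173·0.9483 = 37.914 kPa
FS = 63.697 / 37.914 = 1.680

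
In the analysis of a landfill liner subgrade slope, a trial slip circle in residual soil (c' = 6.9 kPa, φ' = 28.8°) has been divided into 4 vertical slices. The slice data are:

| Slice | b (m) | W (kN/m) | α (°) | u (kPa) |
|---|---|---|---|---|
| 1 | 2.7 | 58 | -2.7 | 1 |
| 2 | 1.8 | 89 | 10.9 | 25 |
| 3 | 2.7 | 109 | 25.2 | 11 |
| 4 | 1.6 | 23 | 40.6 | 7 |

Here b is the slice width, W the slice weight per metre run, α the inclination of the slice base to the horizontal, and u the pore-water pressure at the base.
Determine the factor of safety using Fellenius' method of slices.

FS = 2.08

Ordinary method of slices: FS = Σ[c'·Δl_i + (W_i cosα_i − u_i·Δl_i)·tanφ'] / Σ W_i sinα_i, with Δl_i = b_i / cosα_i.
Slice 1: Δl = 2.7/cos(-2.7°) = 2.703 m; N'_1 = 58·cos(-2.7°) − 1·2.703 = 55.2; c'Δl = 18.65; W sinα = -2.7
Slice 2: Δl = 1.8/cos10.9° = 1.833 m; N'_2 = 89·cos10.9° − 25·1.833 = 41.6; c'Δl = 12.65; W sinα = 16.8
Slice 3: Δl = 2.7/cos25.2° = 2.984 m; N'_3 = 109·cos25.2° − 11·2.984 = 65.8; c'Δl = 20.59; W sinα = 46.4
Slice 4: Δl = 1.6/cos40.6° = 2.107 m; N'_4 = 23·cos40.6° − 7·2.107 = 2.7; c'Δl = 14.54; W sinα = 15.0
Σc'Δl = 66.4 kN/m; ΣN' = 165.3 kN/m; ΣW sinα = 75.5 kN/m
Resisting = 66.4 + 165.3·tan28.8° = 66.4 + 90.9 = 157.3 kN/m
FS = 157.3 / 75.5 = 2.084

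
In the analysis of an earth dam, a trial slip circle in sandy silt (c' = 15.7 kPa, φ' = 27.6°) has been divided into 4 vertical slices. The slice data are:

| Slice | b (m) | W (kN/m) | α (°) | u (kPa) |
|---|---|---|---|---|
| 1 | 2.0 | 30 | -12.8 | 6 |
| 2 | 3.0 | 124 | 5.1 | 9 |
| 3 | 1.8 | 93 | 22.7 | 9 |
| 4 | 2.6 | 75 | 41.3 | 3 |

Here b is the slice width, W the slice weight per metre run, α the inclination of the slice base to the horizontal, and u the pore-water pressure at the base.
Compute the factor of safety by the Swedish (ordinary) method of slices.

FS = 3.16

Ordinary method of slices: FS = Σ[c'·Δl_i + (W_i cosα_i − u_i·Δl_i)·tanφ'] / Σ W_i sinα_i, with Δl_i = b_i / cosα_i.
Slice 1: Δl = 2.0/cos(-12.8°) = 2.051 m; N'_1 = 30·cos(-12.8°) − 6·2.051 = 16.9; c'Δl = 32.20; W sinα = -6.6
Slice 2: Δl = 3.0/cos5.1° = 3.012 m; N'_2 = 124·cos5.1° − 9·3.012 = 96.4; c'Δl = 47.29; W sinα = 11.0
Slice 3: Δl = 1.8/cos22.7° = 1.951 m; N'_3 = 93·cos22.7° − 9·1.951 = 68.2; c'Δl = 30.63; W sinα = 35.9
Slice 4: Δl = 2.6/cos41.3° = 3.461 m; N'_4 = 75·cos41.3° − 3·3.461 = 46.0; c'Δl = 54.34; W sinα = 49.5
Σc'Δl = 164.5 kN/m; ΣN' = 227.5 kN/m; ΣW sinα = 89.8 kN/m
Resisting = 164.5 + 227.5·tan27.6° = 164.5 + 119.0 = 283.4 kN/m
FS = 283.4 / 89.8 = 3.157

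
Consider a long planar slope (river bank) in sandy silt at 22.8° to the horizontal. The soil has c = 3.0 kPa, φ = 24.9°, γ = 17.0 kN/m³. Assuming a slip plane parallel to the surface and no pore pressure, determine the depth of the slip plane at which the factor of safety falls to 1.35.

z = 2.01 m

Setting FS = 1.35 in FS = [c + γz cos²β tanφ] / [γz sinβ cosβ] and solving for z:
z = c / [γ cosβ (FS·sinβ − cosβ·tanφ)]
  = 3.0 / [17.0·cos22.8°·(1.35·sin22.8° − cos22.8°·tan24.9°)]
  = 3.0 / [17.0·0.9219·(1.35·0.3875 − 0.9219·0.4642)]
  = 3.0 / 1.4924 = 2.010 m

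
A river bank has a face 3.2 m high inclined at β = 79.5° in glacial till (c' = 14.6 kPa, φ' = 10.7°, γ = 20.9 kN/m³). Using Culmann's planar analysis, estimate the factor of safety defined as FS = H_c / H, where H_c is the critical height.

FS = 1.32

H_c = (4c'/γ) · sinβ cosφ' / [1 − cos(β − φ')]
    = (4·14.6/20.9) · sin79.5°·cos10.7° / [1 − cos68.8°]
    = 2.794 · 0.9662 / 0.6384 = 4.23 m
FS = H_c / H = 4.23 / 3.2 = 1.322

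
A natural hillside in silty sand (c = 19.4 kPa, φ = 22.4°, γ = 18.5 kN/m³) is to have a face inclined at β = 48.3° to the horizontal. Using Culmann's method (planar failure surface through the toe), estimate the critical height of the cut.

Culmann's analysis gives the critical failure plane at α_cr = (β + φ)/2 = (48.3 + 22.4)/2 = 35.3°, and the critical height
H_c = (4c/γ) · sinβ cosφ / [1 − cos(β − φ)]
    = (4·19.4/18.5) · sin48.3°·cos22.4° / [1 − cos(25.9°)]
    = 4.195 · 0.7466·0.9245 / [1 − 0.8996]
    = 4.195 · 0.6903 / 0.1004
    = 28.83 m

H_c = 28.83 m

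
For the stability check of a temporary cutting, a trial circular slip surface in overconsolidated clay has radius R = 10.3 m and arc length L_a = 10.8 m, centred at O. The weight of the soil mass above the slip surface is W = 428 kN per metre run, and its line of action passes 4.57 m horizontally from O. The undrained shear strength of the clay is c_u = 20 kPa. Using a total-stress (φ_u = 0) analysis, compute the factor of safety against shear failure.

FS = 1.14

Taking moments about the centre O, the resisting moment is provided by the undrained shear strength acting along the arc:
M_R = c_u·L_a·R = 20·10.80·10.3 = 2224.8 kN·m/m
M_D = W·d = 428·4.57 = 1956.0 kN·m/m
FS = M_R / M_D = 2224.8 / 1956.0 = 1.137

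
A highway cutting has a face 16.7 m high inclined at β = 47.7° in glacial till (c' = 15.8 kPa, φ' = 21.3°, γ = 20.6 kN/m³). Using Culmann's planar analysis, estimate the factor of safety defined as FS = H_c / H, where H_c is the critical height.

H_c = (4c'/γ) · sinβ cosφ' / [1 − cos(β − φ')]
    = (4·15.8/20.6) · sin47.7°·cos21.3° / [1 − cos26.4°]
    = 3.068 · 0.6891 / 0.1043 = 20.27 m
FS = H_c / H = 20.27 / 16.7 = 1.214

FS = 1.21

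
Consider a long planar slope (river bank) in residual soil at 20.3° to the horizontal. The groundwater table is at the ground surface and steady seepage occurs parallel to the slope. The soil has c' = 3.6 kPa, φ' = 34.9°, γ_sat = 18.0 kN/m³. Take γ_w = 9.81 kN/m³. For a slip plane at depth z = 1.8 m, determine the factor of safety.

FS = 1.20

With seepage parallel to the slope and the water table at the surface, the effective normal stress on the slip plane uses the buoyant unit weight γ' = γ_sat − γ_w while the driving shear stress uses γ_sat:
FS = [c' + γ' z cos²β tanφ'] / [γ_sat z sinβ cosβ]
γ' = 18.0 − 9.81 = 8.19 kN/m³
Numerator = 3.6 + 8.19·1.8·cos²20.3°·tan34.9° = 3.6 + 8.19·1.8·0.8796·0.6976 = 12.646 kPa
Denominator = 18.0·1.8·sin20.3°·cos20.3° = 18.0·1.8·0.3469·0.9379 = 10.543 kPa
FS = 12.646 / 10.543 = 1.200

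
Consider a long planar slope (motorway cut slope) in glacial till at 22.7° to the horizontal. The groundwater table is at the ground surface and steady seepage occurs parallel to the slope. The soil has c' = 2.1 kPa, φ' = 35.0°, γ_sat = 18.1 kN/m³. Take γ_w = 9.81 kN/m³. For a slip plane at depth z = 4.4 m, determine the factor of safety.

With seepage parallel to the slope and the water table at the surface, the effective normal stress on the slip plane uses the buoyant unit weight γ' = γ_sat − γ_w while the driving shear stress uses γ_sat:
FS = [c' + γ' z cos²β tanφ'] / [γ_sat z sinβ cosβ]
γ' = 18.1 − 9.81 = 8.29 kN/m³
Numerator = 2.1 + 8.29·4.4·cos²22.7°·tan35.0° = 2.1 + 8.29·4.4·0.8511·0.7002 = 23.837 kPa
Denominator = 18.1·4.4·sin22.7°·cos22.7° = 18.1·4.4·0.3859·0.9225 = 28.353 kPa
FS = 23.837 / 28.353 = 0.841

FS = 0.84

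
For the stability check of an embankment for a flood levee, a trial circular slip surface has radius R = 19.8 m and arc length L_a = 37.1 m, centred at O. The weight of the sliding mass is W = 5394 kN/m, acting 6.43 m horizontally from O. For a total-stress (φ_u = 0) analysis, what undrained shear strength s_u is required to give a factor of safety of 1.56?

FS = s_u·L_a·R / (W·d), so s_u = FS·W·d / (L_a·R).
s_u = 1.56·5394·6.43 / (37.10·19.8) = 54106.1 / 734.58 = 73.66 kPa

s_u = 73.7 kPa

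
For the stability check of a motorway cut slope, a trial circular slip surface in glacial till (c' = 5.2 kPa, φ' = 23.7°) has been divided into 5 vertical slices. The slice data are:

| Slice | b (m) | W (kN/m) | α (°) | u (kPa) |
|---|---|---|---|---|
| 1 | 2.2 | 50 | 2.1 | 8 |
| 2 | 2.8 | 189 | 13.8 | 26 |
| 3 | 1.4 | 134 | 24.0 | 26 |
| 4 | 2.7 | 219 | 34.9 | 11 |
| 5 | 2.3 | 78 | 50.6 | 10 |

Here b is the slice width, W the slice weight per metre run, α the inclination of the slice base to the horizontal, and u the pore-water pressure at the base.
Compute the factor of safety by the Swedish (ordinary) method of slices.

Ordinary method of slices: FS = Σ[c'·Δl_i + (W_i cosα_i − u_i·Δl_i)·tanφ'] / Σ W_i sinα_i, with Δl_i = b_i / cosα_i.
Slice 1: Δl = 2.2/cos2.1° = 2.201 m; N'_1 = 50·cos2.1° − 8·2.201 = 32.4; c'Δl = 11.45; W sinα = 1.8
Slice 2: Δl = 2.8/cos13.8° = 2.883 m; N'_2 = 189·cos13.8° − 26·2.883 = 108.6; c'Δl = 14.99; W sinα = 45.1
Slice 3: Δl = 1.4/cos24.0° = 1.532 m; N'_3 = 134·cos24.0° − 26·1.532 = 82.6; c'Δl = 7.97; W sinα = 54.5
Slice 4: Δl = 2.7/cos34.9° = 3.292 m; N'_4 = 219·cos34.9° − 11·3.292 = 143.4; c'Δl = 17.12; W sinα = 125.3
Slice 5: Δl = 2.3/cos50.6° = 3.624 m; N'_5 = 78·cos50.6° − 10·3.624 = 13.3; c'Δl = 18.84; W sinα = 60.3
Σc'Δl = 70.4 kN/m; ΣN' = 380.2 kN/m; ΣW sinα = 287.0 kN/m
Resisting = 70.4 + 380.2·tan23.7° = 70.4 + 166.9 = 237.3 kN/m
FS = 237.3 / 287.0 = 0.827

FS = 0.83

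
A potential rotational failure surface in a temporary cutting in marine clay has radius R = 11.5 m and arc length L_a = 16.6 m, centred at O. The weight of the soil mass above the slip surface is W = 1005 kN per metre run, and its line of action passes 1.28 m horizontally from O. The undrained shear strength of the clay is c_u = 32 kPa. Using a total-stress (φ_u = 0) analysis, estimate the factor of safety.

Taking moments about the centre O, the resisting moment is provided by the undrained shear strength acting along the arc:
M_R = c_u·L_a·R = 32·16.60·11.5 = 6108.8 kN·m/m
M_D = W·d = 1005·1.28 = 1286.4 kN·m/m
FS = M_R / M_D = 6108.8 / 1286.4 = 4.749

FS = 4.75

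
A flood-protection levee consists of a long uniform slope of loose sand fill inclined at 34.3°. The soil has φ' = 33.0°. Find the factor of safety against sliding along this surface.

For a dry cohesionless infinite slope the factor of safety is FS = tanφ' / tanβ.
FS = tan33.0° / tan34.3° = 0.6494 / 0.6822 = 0.952

FS = 0.95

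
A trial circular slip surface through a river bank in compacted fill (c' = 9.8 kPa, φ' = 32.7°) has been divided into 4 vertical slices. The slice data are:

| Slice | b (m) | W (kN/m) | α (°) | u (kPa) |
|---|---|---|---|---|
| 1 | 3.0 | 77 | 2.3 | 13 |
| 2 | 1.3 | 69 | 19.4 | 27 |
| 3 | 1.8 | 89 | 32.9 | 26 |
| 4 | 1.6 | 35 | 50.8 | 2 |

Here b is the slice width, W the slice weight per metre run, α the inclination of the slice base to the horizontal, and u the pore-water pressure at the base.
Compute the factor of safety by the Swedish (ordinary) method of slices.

FS = 1.52

Ordinary method of slices: FS = Σ[c'·Δl_i + (W_i cosα_i − u_i·Δl_i)·tanφ'] / Σ W_i sinα_i, with Δl_i = b_i / cosα_i.
Slice 1: Δl = 3.0/cos2.3° = 3.002 m; N'_1 = 77·cos2.3° − 13·3.002 = 37.9; c'Δl = 29.42; W sinα = 3.1
Slice 2: Δl = 1.3/cos19.4° = 1.378 m; N'_2 = 69·cos19.4° − 27·1.378 = 27.9; c'Δl = 13.51; W sinα = 22.9
Slice 3: Δl = 1.8/cos32.9° = 2.144 m; N'_3 = 89·cos32.9° − 26·2.144 = 19.0; c'Δl = 21.01; W sinα = 48.3
Slice 4: Δl = 1.6/cos50.8° = 2.532 m; N'_4 = 35·cos50.8° − 2·2.532 = 17.1; c'Δl = 24.81; W sinα = 27.1
Σc'Δl = 88.7 kN/m; ΣN' = 101.8 kN/m; ΣW sinα = 101.5 kN/m
Resisting = 88.7 + 101.8·tan32.7° = 88.7 + 65.4 = 154.1 kN/m
FS = 154.1 / 101.5 = 1.519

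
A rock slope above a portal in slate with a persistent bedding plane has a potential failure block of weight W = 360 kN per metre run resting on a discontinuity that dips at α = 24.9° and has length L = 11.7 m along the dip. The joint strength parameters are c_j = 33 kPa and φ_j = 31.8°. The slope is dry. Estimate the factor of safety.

FS = 3.88

Resolving the block weight along and normal to the plane and applying the Mohr–Coulomb strength on the joint:
N' = W cosα = 360·cos24.9° = 326.5 kN/m
Driving force T = W sinα = 360·sin24.9° = 151.6 kN/m
Resisting force R = c_j·L + N'·tanφ_j = 33·11.7 + 326.5·tan31.8° = 386.1 + 202.5 = 588.6 kN/m
FS = R / T = 588.6 / 151.6 = 3.883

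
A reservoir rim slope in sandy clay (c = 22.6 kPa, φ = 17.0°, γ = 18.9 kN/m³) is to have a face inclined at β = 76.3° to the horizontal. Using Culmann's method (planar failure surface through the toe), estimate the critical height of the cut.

H_c = 9.08 m

Culmann's analysis gives the critical failure plane at α_cr = (β + φ)/2 = (76.3 + 17.0)/2 = 46.6°, and the critical height
H_c = (4c/γ) · sinβ cosφ / [1 − cos(β − φ)]
    = (4·22.6/18.9) · sin76.3°·cos17.0° / [1 − cos(59.3°)]
    = 4.783 · 0.9715·0.9563 / [1 − 0.5105]
    = 4.783 · 0.9291 / 0.4895
    = 9.08 m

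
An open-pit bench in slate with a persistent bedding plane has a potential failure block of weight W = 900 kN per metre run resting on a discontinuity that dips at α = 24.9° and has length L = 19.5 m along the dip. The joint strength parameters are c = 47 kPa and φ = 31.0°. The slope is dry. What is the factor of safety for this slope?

FS = 3.71

Resolving the block weight along and normal to the plane and applying the Mohr–Coulomb strength on the joint:
N' = W cosα = 900·cos24.9° = 816.3 kN/m
Driving force T = W sinα = 900·sin24.9° = 378.9 kN/m
Resisting force R = c·L + N'·tanφ = 47·19.5 + 816.3·tan31.0° = 916.5 + 490.5 = 1407.0 kN/m
FS = R / T = 1407.0 / 378.9 = 3.713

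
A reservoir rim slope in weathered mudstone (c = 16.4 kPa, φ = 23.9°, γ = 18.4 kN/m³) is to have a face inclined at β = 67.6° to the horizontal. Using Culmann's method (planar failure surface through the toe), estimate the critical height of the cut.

H_c = 10.88 m

Culmann's analysis gives the critical failure plane at α_cr = (β + φ)/2 = (67.6 + 23.9)/2 = 45.8°, and the critical height
H_c = (4c/γ) · sinβ cosφ / [1 − cos(β − φ)]
    = (4·16.4/18.4) · sin67.6°·cos23.9° / [1 − cos(43.7°)]
    = 3.565 · 0.9245·0.9143 / [1 − 0.7230]
    = 3.565 · 0.8453 / 0.2770
    = 10.88 m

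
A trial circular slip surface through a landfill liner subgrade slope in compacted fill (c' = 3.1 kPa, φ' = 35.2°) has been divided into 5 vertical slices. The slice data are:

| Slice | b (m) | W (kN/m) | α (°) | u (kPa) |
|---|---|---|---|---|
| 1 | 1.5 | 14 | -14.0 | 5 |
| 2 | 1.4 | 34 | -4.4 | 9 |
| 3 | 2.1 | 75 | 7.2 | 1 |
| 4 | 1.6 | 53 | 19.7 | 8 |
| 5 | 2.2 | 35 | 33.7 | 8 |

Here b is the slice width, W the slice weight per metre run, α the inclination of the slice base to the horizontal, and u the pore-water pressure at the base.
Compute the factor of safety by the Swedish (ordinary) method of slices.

Ordinary method of slices: FS = Σ[c'·Δl_i + (W_i cosα_i − u_i·Δl_i)·tanφ'] / Σ W_i sinα_i, with Δl_i = b_i / cosα_i.
Slice 1: Δl = 1.5/cos(-14.0°) = 1.546 m; N'_1 = 14·cos(-14.0°) − 5·1.546 = 5.9; c'Δl = 4.79; W sinα = -3.4
Slice 2: Δl = 1.4/cos(-4.4°) = 1.404 m; N'_2 = 34·cos(-4.4°) − 9·1.404 = 21.3; c'Δl = 4.35; W sinα = -2.6
Slice 3: Δl = 2.1/cos7.2° = 2.117 m; N'_3 = 75·cos7.2° − 1·2.117 = 72.3; c'Δl = 6.56; W sinα = 9.4
Slice 4: Δl = 1.6/cos19.7° = 1.699 m; N'_4 = 53·cos19.7° − 8·1.699 = 36.3; c'Δl = 5.27; W sinα = 17.9
Slice 5: Δl = 2.2/cos33.7° = 2.644 m; N'_5 = 35·cos33.7° − 8·2.644 = 8.0; c'Δl = 8.20; W sinα = 19.4
Σc'Δl = 29.2 kN/m; ΣN' = 143.7 kN/m; ΣW sinα = 40.7 kN/m
Resisting = 29.2 + 143.7·tan35.2° = 29.2 + 101.4 = 130.5 kN/m
FS = 130.5 / 40.7 = 3.208

FS = 3.21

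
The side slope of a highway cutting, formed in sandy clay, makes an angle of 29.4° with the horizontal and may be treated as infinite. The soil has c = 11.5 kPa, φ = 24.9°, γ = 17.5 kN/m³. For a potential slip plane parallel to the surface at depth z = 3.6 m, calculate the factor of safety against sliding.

For an infinite slope with a slip plane parallel to the surface (no pore pressure): FS = [c + γz cos²β tanφ] / [γz sinβ cosβ].
γz = 17.5·3.6 = 63.00 kN/m²
Numerator = 11.5 + 63.00·cos²29.4°·tan24.9° = 11.5 + 63.00·0.7590·0.4642 = 33.696 kPa
Denominator = 63.00·sin29.4°·cos29.4° = 63.00·0.4909·0.8712 = 26.944 kPa
FS = 33.696 / 26.944 = 1.251

FS = 1.25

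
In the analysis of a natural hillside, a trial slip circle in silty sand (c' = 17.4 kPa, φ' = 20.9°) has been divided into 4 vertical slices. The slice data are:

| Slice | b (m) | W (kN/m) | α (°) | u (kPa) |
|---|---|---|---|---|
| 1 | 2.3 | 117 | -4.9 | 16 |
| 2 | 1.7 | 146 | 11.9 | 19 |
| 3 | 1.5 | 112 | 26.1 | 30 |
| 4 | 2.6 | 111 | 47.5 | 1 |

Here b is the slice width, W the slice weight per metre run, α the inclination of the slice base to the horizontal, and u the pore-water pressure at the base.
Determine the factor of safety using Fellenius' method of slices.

Ordinary method of slices: FS = Σ[c'·Δl_i + (W_i cosα_i − u_i·Δl_i)·tanφ'] / Σ W_i sinα_i, with Δl_i = b_i / cosα_i.
Slice 1: Δl = 2.3/cos(-4.9°) = 2.308 m; N'_1 = 117·cos(-4.9°) − 16·2.308 = 79.6; c'Δl = 40.17; W sinα = -10.0
Slice 2: Δl = 1.7/cos11.9° = 1.737 m; N'_2 = 146·cos11.9° − 19·1.737 = 109.9; c'Δl = 30.23; W sinα = 30.1
Slice 3: Δl = 1.5/cos26.1° = 1.670 m; N'_3 = 112·cos26.1° − 30·1.670 = 50.5; c'Δl = 29.06; W sinα = 49.3
Slice 4: Δl = 2.6/cos47.5° = 3.848 m; N'_4 = 111·cos47.5° − 1·3.848 = 71.1; c'Δl = 66.96; W sinα = 81.8
Σc'Δl = 166.4 kN/m; ΣN' = 311.1 kN/m; ΣW sinα = 151.2 kN/m
Resisting = 166.4 + 311.1·tan20.9° = 166.4 + 118.8 = 285.2 kN/m
FS = 285.2 / 151.2 = 1.886

FS = 1.89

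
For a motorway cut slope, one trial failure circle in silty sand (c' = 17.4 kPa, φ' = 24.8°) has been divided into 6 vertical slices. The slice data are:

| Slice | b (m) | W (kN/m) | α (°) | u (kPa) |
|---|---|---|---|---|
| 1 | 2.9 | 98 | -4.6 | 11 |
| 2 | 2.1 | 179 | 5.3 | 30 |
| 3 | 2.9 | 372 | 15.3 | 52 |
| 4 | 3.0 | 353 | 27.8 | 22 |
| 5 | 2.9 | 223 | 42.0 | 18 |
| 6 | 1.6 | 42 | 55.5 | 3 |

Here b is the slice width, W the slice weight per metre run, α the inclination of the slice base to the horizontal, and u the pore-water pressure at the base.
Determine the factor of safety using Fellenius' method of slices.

FS = 1.44

Ordinary method of slices: FS = Σ[c'·Δl_i + (W_i cosα_i − u_i·Δl_i)·tanφ'] / Σ W_i sinα_i, with Δl_i = b_i / cosα_i.
Slice 1: Δl = 2.9/cos(-4.6°) = 2.909 m; N'_1 = 98·cos(-4.6°) − 11·2.909 = 65.7; c'Δl = 50.62; W sinα = -7.9
Slice 2: Δl = 2.1/cos5.3° = 2.109 m; N'_2 = 179·cos5.3° − 30·2.109 = 115.0; c'Δl = 36.70; W sinα = 16.5
Slice 3: Δl = 2.9/cos15.3° = 3.007 m; N'_3 = 372·cos15.3° − 52·3.007 = 202.5; c'Δl = 52.31; W sinα = 98.2
Slice 4: Δl = 3.0/cos27.8° = 3.391 m; N'_4 = 353·cos27.8° − 22·3.391 = 237.6; c'Δl = 59.01; W sinα = 164.6
Slice 5: Δl = 2.9/cos42.0° = 3.902 m; N'_5 = 223·cos42.0° − 18·3.902 = 95.5; c'Δl = 67.90; W sinα = 149.2
Slice 6: Δl = 1.6/cos55.5° = 2.825 m; N'_6 = 42·cos55.5° − 3·2.825 = 15.3; c'Δl = 49.15; W sinα = 34.6
Σc'Δl = 315.7 kN/m; ΣN' = 731.6 kN/m; ΣW sinα = 455.3 kN/m
Resisting = 315.7 + 731.6·tan24.8° = 315.7 + 338.0 = 653.7 kN/m
FS = 653.7 / 455.3 = 1.436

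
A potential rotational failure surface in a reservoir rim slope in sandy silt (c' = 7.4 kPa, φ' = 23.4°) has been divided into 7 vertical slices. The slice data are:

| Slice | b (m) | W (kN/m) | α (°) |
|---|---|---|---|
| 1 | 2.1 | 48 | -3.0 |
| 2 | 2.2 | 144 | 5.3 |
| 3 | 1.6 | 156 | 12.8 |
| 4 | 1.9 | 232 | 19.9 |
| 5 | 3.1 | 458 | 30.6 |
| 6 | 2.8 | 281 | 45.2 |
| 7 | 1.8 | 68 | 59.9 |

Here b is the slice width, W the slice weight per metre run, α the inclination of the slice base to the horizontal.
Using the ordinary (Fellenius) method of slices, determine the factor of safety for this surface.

Ordinary method of slices: FS = Σ[c'·Δl_i + (W_i cosα_i)·tanφ'] / Σ W_i sinα_i, with Δl_i = b_i / cosα_i.
Slice 1: Δl = 2.1/cos(-3.0°) = 2.103 m; N'_1 = 48·cos(-3.0°) = 47.9; c'Δl = 15.56; W sinα = -2.5
Slice 2: Δl = 2.2/cos5.3° = 2.209 m; N'_2 = 144·cos5.3° = 143.4; c'Δl = 16.35; W sinα = 13.3
Slice 3: Δl = 1.6/cos12.8° = 1.641 m; N'_3 = 156·cos12.8° = 152.1; c'Δl = 12.14; W sinα = 34.6
Slice 4: Δl = 1.9/cos19.9° = 2.021 m; N'_4 = 232·cos19.9° = 218.1; c'Δl = 14.95; W sinα = 79.0
Slice 5: Δl = 3.1/cos30.6° = 3.602 m; N'_5 = 458·cos30.6° = 394.2; c'Δl = 26.65; W sinα = 233.1
Slice 6: Δl = 2.8/cos45.2° = 3.974 m; N'_6 = 281·cos45.2° = 198.0; c'Δl = 29.41; W sinα = 199.4
Slice 7: Δl = 1.8/cos59.9° = 3.589 m; N'_7 = 68·cos59.9° = 34.1; c'Δl = 26.56; W sinα = 58.8
Σc'Δl = 141.6 kN/m; ΣN' = 1187.9 kN/m; ΣW sinα = 615.7 kN/m
Resisting = 141.6 + 1187.9·tan23.4° = 141.6 + 514.1 = 655.7 kN/m
FS = 655.7 / 615.7 = 1.065

FS = 1.06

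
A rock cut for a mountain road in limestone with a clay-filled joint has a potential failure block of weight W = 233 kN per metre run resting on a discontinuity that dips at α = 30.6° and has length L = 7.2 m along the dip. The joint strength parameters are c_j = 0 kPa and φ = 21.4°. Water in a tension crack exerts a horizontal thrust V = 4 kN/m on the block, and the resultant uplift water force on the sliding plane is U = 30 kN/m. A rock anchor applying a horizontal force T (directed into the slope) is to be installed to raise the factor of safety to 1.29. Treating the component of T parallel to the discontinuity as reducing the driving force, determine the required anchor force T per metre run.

Resolving forces along and normal to the sliding plane, with the horizontal anchor force T adding T·sinα to the effective normal force and T·cosα acting up the plane against the driving force:
FS = [c_jL + (W cosα − U − V sinα + T sinα) tanφ] / [W sinα + V cosα − T cosα]
Without the anchor: N' = 168.5 kN/m, driving T_d = 122.0 kN/m, resisting R = 0·7.2 + 168.5·tan21.4° = 66.0 kN/m, FS = 0.54.
Setting FS = 1.29 and solving for T:
1.29·(122.0 − T cos30.6°) = 66.0 + T sin30.6°·tan21.4°
T·(sin30.6°·tan21.4° + 1.29·cos30.6°) = 1.29·122.0 − 66.0
T·(0.5090·0.3919 + 1.29·0.8607) = 157.4 − 66.0 = 91.4
T·1.3098 = 91.4
T = 69.8 kN/m

T = 70 kN/m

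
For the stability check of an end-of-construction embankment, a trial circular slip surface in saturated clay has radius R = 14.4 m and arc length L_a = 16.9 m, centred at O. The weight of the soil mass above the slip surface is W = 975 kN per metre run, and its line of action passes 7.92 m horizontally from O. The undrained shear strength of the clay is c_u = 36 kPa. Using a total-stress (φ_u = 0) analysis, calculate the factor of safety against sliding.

FS = 1.13

Taking moments about the centre O, the resisting moment is provided by the undrained shear strength acting along the arc:
M_R = c_u·L_a·R = 36·16.90·14.4 = 8761.0 kN·m/m
M_D = W·d = 975·7.92 = 7722.0 kN·m/m
FS = M_R / M_D = 8761.0 / 7722.0 = 1.135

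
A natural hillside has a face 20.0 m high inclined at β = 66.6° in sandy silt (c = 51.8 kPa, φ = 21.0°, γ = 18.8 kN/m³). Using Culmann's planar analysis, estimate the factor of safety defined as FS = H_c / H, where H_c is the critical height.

FS = 1.57

H_c = (4c/γ) · sinβ cosφ / [1 − cos(β − φ)]
    = (4·51.8/18.8) · sin66.6°·cos21.0° / [1 − cos45.6°]
    = 11.021 · 0.8568 / 0.3003 = 31.44 m
FS = H_c / H = 31.44 / 20.0 = 1.572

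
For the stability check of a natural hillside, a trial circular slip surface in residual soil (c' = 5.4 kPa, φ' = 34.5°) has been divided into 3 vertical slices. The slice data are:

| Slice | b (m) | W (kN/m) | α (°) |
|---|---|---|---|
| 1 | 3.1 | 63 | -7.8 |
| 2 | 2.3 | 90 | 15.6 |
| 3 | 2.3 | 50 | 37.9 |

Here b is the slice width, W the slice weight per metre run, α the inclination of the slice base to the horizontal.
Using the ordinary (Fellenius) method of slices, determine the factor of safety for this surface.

Ordinary method of slices: FS = Σ[c'·Δl_i + (W_i cosα_i)·tanφ'] / Σ W_i sinα_i, with Δl_i = b_i / cosα_i.
Slice 1: Δl = 3.1/cos(-7.8°) = 3.129 m; N'_1 = 63·cos(-7.8°) = 62.4; c'Δl = 16.90; W sinα = -8.6
Slice 2: Δl = 2.3/cos15.6° = 2.388 m; N'_2 = 90·cos15.6° = 86.7; c'Δl = 12.90; W sinα = 24.2
Slice 3: Δl = 2.3/cos37.9° = 2.915 m; N'_3 = 50·cos37.9° = 39.5; c'Δl = 15.74; W sinα = 30.7
Σc'Δl = 45.5 kN/m; ΣN' = 188.6 kN/m; ΣW sinα = 46.4 kN/m
Resisting = 45.5 + 188.6·tan34.5° = 45.5 + 129.6 = 175.1 kN/m
FS = 175.1 / 46.4 = 3.777

FS = 3.78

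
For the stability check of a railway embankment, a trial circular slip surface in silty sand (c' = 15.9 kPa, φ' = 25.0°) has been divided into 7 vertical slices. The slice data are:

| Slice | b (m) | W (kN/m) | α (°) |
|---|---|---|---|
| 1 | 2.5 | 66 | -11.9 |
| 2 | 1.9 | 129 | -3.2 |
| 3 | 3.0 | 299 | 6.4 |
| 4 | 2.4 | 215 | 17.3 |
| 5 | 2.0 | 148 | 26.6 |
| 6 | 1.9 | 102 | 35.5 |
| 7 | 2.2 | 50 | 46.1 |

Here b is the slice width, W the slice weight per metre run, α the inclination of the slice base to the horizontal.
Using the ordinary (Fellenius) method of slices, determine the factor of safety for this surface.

Ordinary method of slices: FS = Σ[c'·Δl_i + (W_i cosα_i)·tanφ'] / Σ W_i sinα_i, with Δl_i = b_i / cosα_i.
Slice 1: Δl = 2.5/cos(-11.9°) = 2.555 m; N'_1 = 66·cos(-11.9°) = 64.6; c'Δl = 40.62; W sinα = -13.6
Slice 2: Δl = 1.9/cos(-3.2°) = 1.903 m; N'_2 = 129·cos(-3.2°) = 128.8; c'Δl = 30.26; W sinα = -7.2
Slice 3: Δl = 3.0/cos6.4° = 3.019 m; N'_3 = 299·cos6.4° = 297.1; c'Δl = 48.00; W sinα = 33.3
Slice 4: Δl = 2.4/cos17.3° = 2.514 m; N'_4 = 215·cos17.3° = 205.3; c'Δl = 39.97; W sinα = 63.9
Slice 5: Δl = 2.0/cos26.6° = 2.237 m; N'_5 = 148·cos26.6° = 132.3; c'Δl = 35.56; W sinα = 66.3
Slice 6: Δl = 1.9/cos35.5° = 2.334 m; N'_6 = 102·cos35.5° = 83.0; c'Δl = 37.11; W sinα = 59.2
Slice 7: Δl = 2.2/cos46.1° = 3.173 m; N'_7 = 50·cos46.1° = 34.7; c'Δl = 50.45; W sinα = 36.0
Σc'Δl = 282.0 kN/m; ΣN' = 945.8 kN/m; ΣW sinα = 238.0 kN/m
Resisting = 282.0 + 945.8·tan25.0° = 282.0 + 441.1 = 723.0 kN/m
FS = 723.0 / 238.0 = 3.038

FS = 3.04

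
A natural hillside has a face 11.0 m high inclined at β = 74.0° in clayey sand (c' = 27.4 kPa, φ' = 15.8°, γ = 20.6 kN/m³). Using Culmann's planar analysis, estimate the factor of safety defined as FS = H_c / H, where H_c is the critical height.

H_c = (4c'/γ) · sinβ cosφ' / [1 − cos(β − φ')]
    = (4·27.4/20.6) · sin74.0°·cos15.8° / [1 − cos58.2°]
    = 5.320 · 0.9249 / 0.4730 = 10.40 m
FS = H_c / H = 10.40 / 11.0 = 0.946

FS = 0.95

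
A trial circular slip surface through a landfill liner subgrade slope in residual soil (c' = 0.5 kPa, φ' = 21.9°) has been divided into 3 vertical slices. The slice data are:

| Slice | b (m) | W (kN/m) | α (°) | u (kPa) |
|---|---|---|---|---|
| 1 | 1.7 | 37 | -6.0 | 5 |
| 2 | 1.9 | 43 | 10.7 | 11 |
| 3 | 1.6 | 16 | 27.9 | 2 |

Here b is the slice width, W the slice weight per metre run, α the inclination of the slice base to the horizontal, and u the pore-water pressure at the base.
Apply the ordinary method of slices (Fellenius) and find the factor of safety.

FS = 2.31

Ordinary method of slices: FS = Σ[c'·Δl_i + (W_i cosα_i − u_i·Δl_i)·tanφ'] / Σ W_i sinα_i, with Δl_i = b_i / cosα_i.
Slice 1: Δl = 1.7/cos(-6.0°) = 1.709 m; N'_1 = 37·cos(-6.0°) − 5·1.709 = 28.3; c'Δl = 0.85; W sinα = -3.9
Slice 2: Δl = 1.9/cos10.7° = 1.934 m; N'_2 = 43·cos10.7° − 11·1.934 = 21.0; c'Δl = 0.97; W sinα = 8.0
Slice 3: Δl = 1.6/cos27.9° = 1.810 m; N'_3 = 16·cos27.9° − 2·1.810 = 10.5; c'Δl = 0.91; W sinα = 7.5
Σc'Δl = 2.7 kN/m; ΣN' = 59.8 kN/m; ΣW sinα = 11.6 kN/m
Resisting = 2.7 + 59.8·tan21.9° = 2.7 + 24.0 = 26.7 kN/m
FS = 26.7 / 11.6 = 2.305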